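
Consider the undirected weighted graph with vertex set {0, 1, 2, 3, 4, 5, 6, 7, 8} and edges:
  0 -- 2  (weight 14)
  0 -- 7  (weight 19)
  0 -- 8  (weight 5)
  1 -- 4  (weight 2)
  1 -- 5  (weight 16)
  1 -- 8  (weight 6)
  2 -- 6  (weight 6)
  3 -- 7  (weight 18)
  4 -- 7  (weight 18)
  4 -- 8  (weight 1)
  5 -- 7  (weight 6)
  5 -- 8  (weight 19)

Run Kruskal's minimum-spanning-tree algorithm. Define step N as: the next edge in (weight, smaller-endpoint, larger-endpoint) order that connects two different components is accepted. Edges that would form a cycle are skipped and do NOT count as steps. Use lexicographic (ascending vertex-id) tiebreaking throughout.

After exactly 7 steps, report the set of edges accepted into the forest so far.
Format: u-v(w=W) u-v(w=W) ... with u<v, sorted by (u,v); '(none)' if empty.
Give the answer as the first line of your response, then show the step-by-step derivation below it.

0-2(w=14) 0-8(w=5) 1-4(w=2) 1-5(w=16) 2-6(w=6) 4-8(w=1) 5-7(w=6)

step 1: add edge 4-8 (w=1); MST = {4-8(w=1)}
step 2: add edge 1-4 (w=2); MST = {1-4(w=2) 4-8(w=1)}
step 3: add edge 0-8 (w=5); MST = {0-8(w=5) 1-4(w=2) 4-8(w=1)}
step 4: add edge 2-6 (w=6); MST = {0-8(w=5) 1-4(w=2) 2-6(w=6) 4-8(w=1)}
step 5: add edge 5-7 (w=6); MST = {0-8(w=5) 1-4(w=2) 2-6(w=6) 4-8(w=1) 5-7(w=6)}
step 6: add edge 0-2 (w=14); MST = {0-2(w=14) 0-8(w=5) 1-4(w=2) 2-6(w=6) 4-8(w=1) 5-7(w=6)}
step 7: add edge 1-5 (w=16); MST = {0-2(w=14) 0-8(w=5) 1-4(w=2) 1-5(w=16) 2-6(w=6) 4-8(w=1) 5-7(w=6)}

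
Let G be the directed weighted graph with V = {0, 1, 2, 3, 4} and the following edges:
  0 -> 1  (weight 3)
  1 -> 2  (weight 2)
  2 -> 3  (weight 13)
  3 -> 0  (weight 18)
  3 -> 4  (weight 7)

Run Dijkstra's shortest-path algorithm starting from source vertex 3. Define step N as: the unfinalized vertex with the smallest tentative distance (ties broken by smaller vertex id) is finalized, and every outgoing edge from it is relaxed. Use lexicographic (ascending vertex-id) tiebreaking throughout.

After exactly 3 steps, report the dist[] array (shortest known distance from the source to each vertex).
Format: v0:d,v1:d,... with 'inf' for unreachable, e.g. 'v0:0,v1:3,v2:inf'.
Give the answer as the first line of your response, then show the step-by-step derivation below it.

v0:18,v1:21,v2:inf,v3:0,v4:7

step 1: dist = v0:18,v1:inf,v2:inf,v3:0,v4:7
step 2: dist = v0:18,v1:inf,v2:inf,v3:0,v4:7
step 3: dist = v0:18,v1:21,v2:inf,v3:0,v4:7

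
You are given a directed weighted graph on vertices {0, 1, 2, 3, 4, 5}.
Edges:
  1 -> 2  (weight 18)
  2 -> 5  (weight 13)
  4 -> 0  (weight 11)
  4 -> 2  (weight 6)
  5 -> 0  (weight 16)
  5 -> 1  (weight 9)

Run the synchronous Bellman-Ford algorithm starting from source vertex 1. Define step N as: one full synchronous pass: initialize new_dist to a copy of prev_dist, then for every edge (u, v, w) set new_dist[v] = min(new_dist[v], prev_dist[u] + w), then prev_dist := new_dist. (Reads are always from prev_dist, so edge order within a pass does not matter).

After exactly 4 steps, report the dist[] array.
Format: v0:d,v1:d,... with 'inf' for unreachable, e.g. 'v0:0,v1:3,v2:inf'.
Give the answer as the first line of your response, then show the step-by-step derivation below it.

v0:47,v1:0,v2:18,v3:inf,v4:inf,v5:31

step 1: dist = v0:inf,v1:0,v2:18,v3:inf,v4:inf,v5:inf
step 2: dist = v0:inf,v1:0,v2:18,v3:inf,v4:inf,v5:31
step 3: dist = v0:47,v1:0,v2:18,v3:inf,v4:inf,v5:31
step 4: dist = v0:47,v1:0,v2:18,v3:inf,v4:inf,v5:31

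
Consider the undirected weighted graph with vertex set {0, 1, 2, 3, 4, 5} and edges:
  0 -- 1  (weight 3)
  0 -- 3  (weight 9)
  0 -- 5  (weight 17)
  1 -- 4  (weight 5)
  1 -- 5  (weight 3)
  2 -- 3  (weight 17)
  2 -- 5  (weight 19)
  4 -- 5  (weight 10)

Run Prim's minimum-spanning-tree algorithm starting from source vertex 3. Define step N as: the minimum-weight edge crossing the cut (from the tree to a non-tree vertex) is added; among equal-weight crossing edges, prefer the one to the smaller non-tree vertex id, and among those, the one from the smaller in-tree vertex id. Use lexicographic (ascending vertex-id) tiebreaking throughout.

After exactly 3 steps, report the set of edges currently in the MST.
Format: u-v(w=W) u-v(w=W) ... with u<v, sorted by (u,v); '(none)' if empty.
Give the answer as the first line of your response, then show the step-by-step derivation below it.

0-1(w=3) 0-3(w=9) 1-5(w=3)

step 1: add edge 0-3 (w=9); MST = {0-3(w=9)}
step 2: add edge 0-1 (w=3); MST = {0-1(w=3) 0-3(w=9)}
step 3: add edge 1-5 (w=3); MST = {0-1(w=3) 0-3(w=9) 1-5(w=3)}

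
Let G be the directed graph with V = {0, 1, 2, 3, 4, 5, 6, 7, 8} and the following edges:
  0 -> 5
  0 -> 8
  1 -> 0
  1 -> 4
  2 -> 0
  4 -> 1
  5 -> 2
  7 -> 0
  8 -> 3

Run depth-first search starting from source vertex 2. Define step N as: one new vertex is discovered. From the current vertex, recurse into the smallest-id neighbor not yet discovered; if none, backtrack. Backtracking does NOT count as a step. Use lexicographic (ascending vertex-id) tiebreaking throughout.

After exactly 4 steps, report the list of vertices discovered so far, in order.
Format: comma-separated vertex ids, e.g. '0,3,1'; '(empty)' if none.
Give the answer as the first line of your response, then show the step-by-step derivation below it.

2,0,5,8

step 1: discover 2; path=2; order=2
step 2: discover 0; path=2>0; order=2,0
step 3: discover 5; path=2>0>5; order=2,0,5
step 4: discover 8; path=2>0>8; order=2,0,5,8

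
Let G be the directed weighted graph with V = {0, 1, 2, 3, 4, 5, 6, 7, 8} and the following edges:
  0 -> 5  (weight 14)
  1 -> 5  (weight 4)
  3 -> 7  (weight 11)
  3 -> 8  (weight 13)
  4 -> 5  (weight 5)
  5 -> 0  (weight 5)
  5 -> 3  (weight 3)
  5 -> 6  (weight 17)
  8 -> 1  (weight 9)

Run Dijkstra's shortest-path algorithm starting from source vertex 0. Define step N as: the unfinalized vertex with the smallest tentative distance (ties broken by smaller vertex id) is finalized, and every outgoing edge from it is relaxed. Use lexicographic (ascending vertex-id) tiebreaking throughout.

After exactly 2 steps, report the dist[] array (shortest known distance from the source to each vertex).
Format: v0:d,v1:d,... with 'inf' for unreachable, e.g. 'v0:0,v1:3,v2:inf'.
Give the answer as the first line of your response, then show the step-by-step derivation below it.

v0:0,v1:inf,v2:inf,v3:17,v4:inf,v5:14,v6:31,v7:inf,v8:inf

step 1: dist = v0:0,v1:inf,v2:inf,v3:inf,v4:inf,v5:14,v6:inf,v7:inf,v8:inf
step 2: dist = v0:0,v1:inf,v2:inf,v3:17,v4:inf,v5:14,v6:31,v7:inf,v8:inf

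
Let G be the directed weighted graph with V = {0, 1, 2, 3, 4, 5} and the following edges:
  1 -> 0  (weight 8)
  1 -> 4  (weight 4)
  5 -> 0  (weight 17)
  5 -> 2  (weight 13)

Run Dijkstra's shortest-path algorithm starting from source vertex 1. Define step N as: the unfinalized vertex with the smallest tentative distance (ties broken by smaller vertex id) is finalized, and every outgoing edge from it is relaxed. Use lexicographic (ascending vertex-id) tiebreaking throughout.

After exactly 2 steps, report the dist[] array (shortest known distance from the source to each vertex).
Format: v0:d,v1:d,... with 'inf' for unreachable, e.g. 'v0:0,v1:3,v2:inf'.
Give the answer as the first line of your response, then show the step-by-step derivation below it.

v0:8,v1:0,v2:inf,v3:inf,v4:4,v5:inf

step 1: dist = v0:8,v1:0,v2:inf,v3:inf,v4:4,v5:inf
step 2: dist = v0:8,v1:0,v2:inf,v3:inf,v4:4,v5:inf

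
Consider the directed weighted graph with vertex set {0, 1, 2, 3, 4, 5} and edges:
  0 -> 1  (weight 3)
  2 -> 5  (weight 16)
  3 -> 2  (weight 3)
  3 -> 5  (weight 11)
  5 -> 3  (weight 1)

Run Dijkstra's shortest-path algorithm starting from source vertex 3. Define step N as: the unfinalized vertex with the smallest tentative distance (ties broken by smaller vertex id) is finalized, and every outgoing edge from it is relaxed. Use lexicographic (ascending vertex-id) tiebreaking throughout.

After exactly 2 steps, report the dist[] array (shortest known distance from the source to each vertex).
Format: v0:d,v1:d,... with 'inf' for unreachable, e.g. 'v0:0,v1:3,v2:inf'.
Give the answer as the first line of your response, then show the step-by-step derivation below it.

v0:inf,v1:inf,v2:3,v3:0,v4:inf,v5:11

step 1: dist = v0:inf,v1:inf,v2:3,v3:0,v4:inf,v5:11
step 2: dist = v0:inf,v1:inf,v2:3,v3:0,v4:inf,v5:11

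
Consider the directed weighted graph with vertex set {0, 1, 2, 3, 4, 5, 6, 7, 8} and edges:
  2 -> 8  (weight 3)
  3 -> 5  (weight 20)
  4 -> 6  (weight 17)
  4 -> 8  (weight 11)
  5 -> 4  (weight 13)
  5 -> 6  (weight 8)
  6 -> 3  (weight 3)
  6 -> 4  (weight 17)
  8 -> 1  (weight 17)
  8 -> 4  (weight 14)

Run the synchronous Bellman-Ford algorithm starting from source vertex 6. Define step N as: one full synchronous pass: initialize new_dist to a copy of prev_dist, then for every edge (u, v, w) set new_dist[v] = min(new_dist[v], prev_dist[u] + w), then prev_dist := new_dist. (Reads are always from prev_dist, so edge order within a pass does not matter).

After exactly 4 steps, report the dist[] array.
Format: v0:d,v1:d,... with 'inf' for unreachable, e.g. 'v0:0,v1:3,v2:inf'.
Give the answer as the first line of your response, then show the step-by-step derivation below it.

v0:inf,v1:45,v2:inf,v3:3,v4:17,v5:23,v6:0,v7:inf,v8:28

step 1: dist = v0:inf,v1:inf,v2:inf,v3:3,v4:17,v5:inf,v6:0,v7:inf,v8:inf
step 2: dist = v0:inf,v1:inf,v2:inf,v3:3,v4:17,v5:23,v6:0,v7:inf,v8:28
step 3: dist = v0:inf,v1:45,v2:inf,v3:3,v4:17,v5:23,v6:0,v7:inf,v8:28
step 4: dist = v0:inf,v1:45,v2:inf,v3:3,v4:17,v5:23,v6:0,v7:inf,v8:28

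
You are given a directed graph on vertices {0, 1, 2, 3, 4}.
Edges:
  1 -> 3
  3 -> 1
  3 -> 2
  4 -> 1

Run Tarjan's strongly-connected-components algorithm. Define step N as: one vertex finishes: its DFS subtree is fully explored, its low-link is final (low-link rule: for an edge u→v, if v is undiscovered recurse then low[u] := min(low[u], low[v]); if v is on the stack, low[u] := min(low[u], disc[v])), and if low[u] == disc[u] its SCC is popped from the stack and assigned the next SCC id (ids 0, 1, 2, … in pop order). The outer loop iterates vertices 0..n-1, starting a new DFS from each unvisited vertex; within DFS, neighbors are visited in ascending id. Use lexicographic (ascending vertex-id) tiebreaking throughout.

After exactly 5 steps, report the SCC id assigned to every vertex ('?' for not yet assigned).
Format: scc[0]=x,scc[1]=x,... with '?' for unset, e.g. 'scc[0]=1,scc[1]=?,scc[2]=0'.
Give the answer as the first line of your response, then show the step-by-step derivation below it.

scc[0]=0,scc[1]=2,scc[2]=1,scc[3]=2,scc[4]=3

step 1: low=(low[0]=0,low[1]=?,low[2]=?,low[3]=?,low[4]=?); scc=(scc[0]=0,scc[1]=?,scc[2]=?,scc[3]=?,scc[4]=?)
step 2: low=(low[0]=0,low[1]=1,low[2]=3,low[3]=1,low[4]=?); scc=(scc[0]=0,scc[1]=?,scc[2]=1,scc[3]=?,scc[4]=?)
step 3: low=(low[0]=0,low[1]=1,low[2]=3,low[3]=1,low[4]=?); scc=(scc[0]=0,scc[1]=?,scc[2]=1,scc[3]=?,scc[4]=?)
step 4: low=(low[0]=0,low[1]=1,low[2]=3,low[3]=1,low[4]=?); scc=(scc[0]=0,scc[1]=2,scc[2]=1,scc[3]=2,scc[4]=?)
step 5: low=(low[0]=0,low[1]=1,low[2]=3,low[3]=1,low[4]=4); scc=(scc[0]=0,scc[1]=2,scc[2]=1,scc[3]=2,scc[4]=3)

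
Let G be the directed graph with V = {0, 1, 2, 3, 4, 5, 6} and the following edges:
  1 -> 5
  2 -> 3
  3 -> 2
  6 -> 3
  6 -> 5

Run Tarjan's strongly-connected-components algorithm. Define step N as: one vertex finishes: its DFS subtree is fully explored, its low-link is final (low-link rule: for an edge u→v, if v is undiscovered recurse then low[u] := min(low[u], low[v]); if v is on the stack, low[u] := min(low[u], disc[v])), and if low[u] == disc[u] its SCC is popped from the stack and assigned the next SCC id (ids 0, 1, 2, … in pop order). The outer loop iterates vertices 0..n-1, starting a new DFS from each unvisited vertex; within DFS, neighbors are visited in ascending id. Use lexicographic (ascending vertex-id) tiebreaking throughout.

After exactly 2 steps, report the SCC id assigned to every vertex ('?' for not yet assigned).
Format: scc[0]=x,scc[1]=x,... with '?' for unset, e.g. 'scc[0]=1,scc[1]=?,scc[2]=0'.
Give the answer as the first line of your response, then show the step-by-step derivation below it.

scc[0]=0,scc[1]=?,scc[2]=?,scc[3]=?,scc[4]=?,scc[5]=1,scc[6]=?

step 1: low=(low[0]=0,low[1]=?,low[2]=?,low[3]=?,low[4]=?,low[5]=?,low[6]=?); scc=(scc[0]=0,scc[1]=?,scc[2]=?,scc[3]=?,scc[4]=?,scc[5]=?,scc[6]=?)
step 2: low=(low[0]=0,low[1]=1,low[2]=?,low[3]=?,low[4]=?,low[5]=2,low[6]=?); scc=(scc[0]=0,scc[1]=?,scc[2]=?,scc[3]=?,scc[4]=?,scc[5]=1,scc[6]=?)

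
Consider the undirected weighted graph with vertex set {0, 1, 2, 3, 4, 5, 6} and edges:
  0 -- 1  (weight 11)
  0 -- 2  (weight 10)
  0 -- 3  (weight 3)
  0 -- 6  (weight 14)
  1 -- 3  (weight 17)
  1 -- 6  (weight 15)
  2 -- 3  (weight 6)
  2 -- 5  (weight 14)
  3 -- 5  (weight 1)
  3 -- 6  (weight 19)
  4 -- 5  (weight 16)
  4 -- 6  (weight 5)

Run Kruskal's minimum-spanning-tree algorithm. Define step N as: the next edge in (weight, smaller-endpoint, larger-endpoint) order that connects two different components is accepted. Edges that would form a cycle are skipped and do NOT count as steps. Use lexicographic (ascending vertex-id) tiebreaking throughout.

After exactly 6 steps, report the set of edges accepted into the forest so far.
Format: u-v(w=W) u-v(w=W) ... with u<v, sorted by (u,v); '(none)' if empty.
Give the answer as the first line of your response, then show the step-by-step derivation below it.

0-1(w=11) 0-3(w=3) 0-6(w=14) 2-3(w=6) 3-5(w=1) 4-6(w=5)

step 1: add edge 3-5 (w=1); MST = {3-5(w=1)}
step 2: add edge 0-3 (w=3); MST = {0-3(w=3) 3-5(w=1)}
step 3: add edge 4-6 (w=5); MST = {0-3(w=3) 3-5(w=1) 4-6(w=5)}
step 4: add edge 2-3 (w=6); MST = {0-3(w=3) 2-3(w=6) 3-5(w=1) 4-6(w=5)}
step 5: add edge 0-1 (w=11); MST = {0-1(w=11) 0-3(w=3) 2-3(w=6) 3-5(w=1) 4-6(w=5)}
step 6: add edge 0-6 (w=14); MST = {0-1(w=11) 0-3(w=3) 0-6(w=14) 2-3(w=6) 3-5(w=1) 4-6(w=5)}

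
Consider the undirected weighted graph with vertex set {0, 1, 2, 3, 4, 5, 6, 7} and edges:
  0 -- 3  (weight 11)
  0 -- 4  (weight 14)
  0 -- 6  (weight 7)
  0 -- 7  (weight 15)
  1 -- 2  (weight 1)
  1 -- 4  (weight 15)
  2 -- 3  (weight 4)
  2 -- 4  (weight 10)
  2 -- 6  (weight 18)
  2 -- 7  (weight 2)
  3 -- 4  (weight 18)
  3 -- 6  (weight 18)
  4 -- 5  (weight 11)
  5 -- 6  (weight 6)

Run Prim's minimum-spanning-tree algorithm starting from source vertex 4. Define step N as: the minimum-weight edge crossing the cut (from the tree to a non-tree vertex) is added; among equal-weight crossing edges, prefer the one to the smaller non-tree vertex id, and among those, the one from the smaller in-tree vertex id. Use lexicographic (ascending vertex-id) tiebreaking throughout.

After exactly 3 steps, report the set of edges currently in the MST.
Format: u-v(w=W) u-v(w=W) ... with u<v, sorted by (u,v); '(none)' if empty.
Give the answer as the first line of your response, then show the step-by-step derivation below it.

1-2(w=1) 2-4(w=10) 2-7(w=2)

step 1: add edge 2-4 (w=10); MST = {2-4(w=10)}
step 2: add edge 1-2 (w=1); MST = {1-2(w=1) 2-4(w=10)}
step 3: add edge 2-7 (w=2); MST = {1-2(w=1) 2-4(w=10) 2-7(w=2)}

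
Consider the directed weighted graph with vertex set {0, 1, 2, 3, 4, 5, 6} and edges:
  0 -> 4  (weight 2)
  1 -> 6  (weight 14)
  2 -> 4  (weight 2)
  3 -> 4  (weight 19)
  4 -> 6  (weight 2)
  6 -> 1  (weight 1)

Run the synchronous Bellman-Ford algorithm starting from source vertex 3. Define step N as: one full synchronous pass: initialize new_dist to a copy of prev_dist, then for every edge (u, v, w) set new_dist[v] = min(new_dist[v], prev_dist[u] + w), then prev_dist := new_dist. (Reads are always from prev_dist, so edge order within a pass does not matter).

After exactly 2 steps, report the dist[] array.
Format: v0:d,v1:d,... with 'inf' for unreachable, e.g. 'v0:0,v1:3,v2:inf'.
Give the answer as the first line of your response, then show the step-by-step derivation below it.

v0:inf,v1:inf,v2:inf,v3:0,v4:19,v5:inf,v6:21

step 1: dist = v0:inf,v1:inf,v2:inf,v3:0,v4:19,v5:inf,v6:inf
step 2: dist = v0:inf,v1:inf,v2:inf,v3:0,v4:19,v5:inf,v6:21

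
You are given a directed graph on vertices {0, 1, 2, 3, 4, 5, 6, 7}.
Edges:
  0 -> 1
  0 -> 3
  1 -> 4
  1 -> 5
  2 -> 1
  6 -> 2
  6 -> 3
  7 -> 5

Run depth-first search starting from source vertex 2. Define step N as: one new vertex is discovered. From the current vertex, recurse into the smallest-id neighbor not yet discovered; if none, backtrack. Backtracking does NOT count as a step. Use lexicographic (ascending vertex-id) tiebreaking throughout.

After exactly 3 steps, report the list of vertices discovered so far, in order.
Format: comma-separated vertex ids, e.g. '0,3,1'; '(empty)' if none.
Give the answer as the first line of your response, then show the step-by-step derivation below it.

2,1,4

step 1: discover 2; path=2; order=2
step 2: discover 1; path=2>1; order=2,1
step 3: discover 4; path=2>1>4; order=2,1,4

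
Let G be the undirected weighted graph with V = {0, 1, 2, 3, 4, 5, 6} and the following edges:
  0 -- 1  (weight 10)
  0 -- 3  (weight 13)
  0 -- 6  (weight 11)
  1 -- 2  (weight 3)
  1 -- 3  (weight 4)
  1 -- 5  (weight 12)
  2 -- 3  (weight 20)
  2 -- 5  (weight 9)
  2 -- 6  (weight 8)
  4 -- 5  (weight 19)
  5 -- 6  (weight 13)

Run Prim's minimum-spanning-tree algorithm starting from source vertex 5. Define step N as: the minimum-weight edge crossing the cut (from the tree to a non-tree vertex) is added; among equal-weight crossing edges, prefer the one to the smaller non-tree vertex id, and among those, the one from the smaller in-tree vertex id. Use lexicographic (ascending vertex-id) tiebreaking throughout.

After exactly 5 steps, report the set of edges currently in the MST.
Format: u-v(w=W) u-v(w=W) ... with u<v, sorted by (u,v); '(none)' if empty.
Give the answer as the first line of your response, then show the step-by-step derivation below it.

0-1(w=10) 1-2(w=3) 1-3(w=4) 2-5(w=9) 2-6(w=8)

step 1: add edge 2-5 (w=9); MST = {2-5(w=9)}
step 2: add edge 1-2 (w=3); MST = {1-2(w=3) 2-5(w=9)}
step 3: add edge 1-3 (w=4); MST = {1-2(w=3) 1-3(w=4) 2-5(w=9)}
step 4: add edge 2-6 (w=8); MST = {1-2(w=3) 1-3(w=4) 2-5(w=9) 2-6(w=8)}
step 5: add edge 0-1 (w=10); MST = {0-1(w=10) 1-2(w=3) 1-3(w=4) 2-5(w=9) 2-6(w=8)}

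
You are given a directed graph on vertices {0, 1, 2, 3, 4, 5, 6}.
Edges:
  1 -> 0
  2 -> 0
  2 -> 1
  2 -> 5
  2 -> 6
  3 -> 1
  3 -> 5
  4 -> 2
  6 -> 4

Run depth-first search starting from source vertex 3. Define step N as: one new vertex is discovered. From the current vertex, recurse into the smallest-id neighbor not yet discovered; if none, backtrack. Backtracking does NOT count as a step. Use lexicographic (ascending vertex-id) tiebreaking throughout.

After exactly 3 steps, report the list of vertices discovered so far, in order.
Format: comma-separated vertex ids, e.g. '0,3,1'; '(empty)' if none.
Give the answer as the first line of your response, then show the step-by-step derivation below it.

3,1,0

step 1: discover 3; path=3; order=3
step 2: discover 1; path=3>1; order=3,1
step 3: discover 0; path=3>1>0; order=3,1,0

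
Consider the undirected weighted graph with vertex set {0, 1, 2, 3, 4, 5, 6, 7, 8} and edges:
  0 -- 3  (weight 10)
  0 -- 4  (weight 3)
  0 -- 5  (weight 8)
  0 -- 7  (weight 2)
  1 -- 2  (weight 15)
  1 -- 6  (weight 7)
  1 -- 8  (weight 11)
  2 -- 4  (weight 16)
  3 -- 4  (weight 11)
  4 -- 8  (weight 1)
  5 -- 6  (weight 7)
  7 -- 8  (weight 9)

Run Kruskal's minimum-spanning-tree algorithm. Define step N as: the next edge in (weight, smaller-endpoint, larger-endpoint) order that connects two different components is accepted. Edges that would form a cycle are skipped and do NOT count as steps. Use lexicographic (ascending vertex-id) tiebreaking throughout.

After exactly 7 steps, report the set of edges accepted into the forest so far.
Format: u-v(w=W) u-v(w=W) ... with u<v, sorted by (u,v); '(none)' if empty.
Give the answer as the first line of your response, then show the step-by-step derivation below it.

0-3(w=10) 0-4(w=3) 0-5(w=8) 0-7(w=2) 1-6(w=7) 4-8(w=1) 5-6(w=7)

step 1: add edge 4-8 (w=1); MST = {4-8(w=1)}
step 2: add edge 0-7 (w=2); MST = {0-7(w=2) 4-8(w=1)}
step 3: add edge 0-4 (w=3); MST = {0-4(w=3) 0-7(w=2) 4-8(w=1)}
step 4: add edge 1-6 (w=7); MST = {0-4(w=3) 0-7(w=2) 1-6(w=7) 4-8(w=1)}
step 5: add edge 5-6 (w=7); MST = {0-4(w=3) 0-7(w=2) 1-6(w=7) 4-8(w=1) 5-6(w=7)}
step 6: add edge 0-5 (w=8); MST = {0-4(w=3) 0-5(w=8) 0-7(w=2) 1-6(w=7) 4-8(w=1) 5-6(w=7)}
step 7: add edge 0-3 (w=10); MST = {0-3(w=10) 0-4(w=3) 0-5(w=8) 0-7(w=2) 1-6(w=7) 4-8(w=1) 5-6(w=7)}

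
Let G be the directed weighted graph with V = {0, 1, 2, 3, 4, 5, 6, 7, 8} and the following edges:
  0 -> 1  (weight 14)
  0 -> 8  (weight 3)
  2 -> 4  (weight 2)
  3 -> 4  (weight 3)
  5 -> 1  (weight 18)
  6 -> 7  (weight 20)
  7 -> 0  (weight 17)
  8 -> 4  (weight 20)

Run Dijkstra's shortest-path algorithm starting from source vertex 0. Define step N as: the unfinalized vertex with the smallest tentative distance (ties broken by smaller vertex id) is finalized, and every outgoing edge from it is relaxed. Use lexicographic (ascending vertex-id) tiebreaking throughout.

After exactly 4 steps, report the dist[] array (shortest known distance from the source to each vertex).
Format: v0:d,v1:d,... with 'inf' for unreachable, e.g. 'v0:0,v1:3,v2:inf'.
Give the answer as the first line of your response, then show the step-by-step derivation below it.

v0:0,v1:14,v2:inf,v3:inf,v4:23,v5:inf,v6:inf,v7:inf,v8:3

step 1: dist = v0:0,v1:14,v2:inf,v3:inf,v4:inf,v5:inf,v6:inf,v7:inf,v8:3
step 2: dist = v0:0,v1:14,v2:inf,v3:inf,v4:23,v5:inf,v6:inf,v7:inf,v8:3
step 3: dist = v0:0,v1:14,v2:inf,v3:inf,v4:23,v5:inf,v6:inf,v7:inf,v8:3
step 4: dist = v0:0,v1:14,v2:inf,v3:inf,v4:23,v5:inf,v6:inf,v7:inf,v8:3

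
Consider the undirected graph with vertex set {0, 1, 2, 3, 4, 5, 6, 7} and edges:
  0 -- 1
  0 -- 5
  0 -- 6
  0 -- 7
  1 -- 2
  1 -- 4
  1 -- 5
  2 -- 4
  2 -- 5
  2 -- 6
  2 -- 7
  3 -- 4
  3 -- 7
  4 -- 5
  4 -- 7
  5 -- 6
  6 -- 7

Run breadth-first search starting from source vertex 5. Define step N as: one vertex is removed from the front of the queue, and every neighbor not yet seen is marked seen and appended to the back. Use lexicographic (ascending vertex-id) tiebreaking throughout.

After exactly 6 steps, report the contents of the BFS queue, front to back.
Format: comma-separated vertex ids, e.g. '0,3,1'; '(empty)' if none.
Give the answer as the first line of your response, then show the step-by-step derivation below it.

7,3

step 1: dequeue 5; queue=[0,1,2,4,6]; order=5
step 2: dequeue 0; queue=[1,2,4,6,7]; order=5,0
step 3: dequeue 1; queue=[2,4,6,7]; order=5,0,1
step 4: dequeue 2; queue=[4,6,7]; order=5,0,1,2
step 5: dequeue 4; queue=[6,7,3]; order=5,0,1,2,4
step 6: dequeue 6; queue=[7,3]; order=5,0,1,2,4,6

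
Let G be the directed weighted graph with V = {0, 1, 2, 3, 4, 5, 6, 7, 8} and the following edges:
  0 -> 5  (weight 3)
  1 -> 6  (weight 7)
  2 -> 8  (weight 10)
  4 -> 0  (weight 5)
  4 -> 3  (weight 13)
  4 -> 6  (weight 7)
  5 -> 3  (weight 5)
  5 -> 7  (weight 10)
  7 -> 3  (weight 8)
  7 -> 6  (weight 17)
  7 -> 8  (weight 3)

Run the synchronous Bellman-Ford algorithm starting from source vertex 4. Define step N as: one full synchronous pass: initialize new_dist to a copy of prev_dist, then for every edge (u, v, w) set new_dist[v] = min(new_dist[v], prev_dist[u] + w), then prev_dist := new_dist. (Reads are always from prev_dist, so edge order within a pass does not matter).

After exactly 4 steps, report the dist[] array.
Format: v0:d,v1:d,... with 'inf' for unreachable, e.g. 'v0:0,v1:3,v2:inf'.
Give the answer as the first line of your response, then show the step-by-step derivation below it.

v0:5,v1:inf,v2:inf,v3:13,v4:0,v5:8,v6:7,v7:18,v8:21

step 1: dist = v0:5,v1:inf,v2:inf,v3:13,v4:0,v5:inf,v6:7,v7:inf,v8:inf
step 2: dist = v0:5,v1:inf,v2:inf,v3:13,v4:0,v5:8,v6:7,v7:inf,v8:inf
step 3: dist = v0:5,v1:inf,v2:inf,v3:13,v4:0,v5:8,v6:7,v7:18,v8:inf
step 4: dist = v0:5,v1:inf,v2:inf,v3:13,v4:0,v5:8,v6:7,v7:18,v8:21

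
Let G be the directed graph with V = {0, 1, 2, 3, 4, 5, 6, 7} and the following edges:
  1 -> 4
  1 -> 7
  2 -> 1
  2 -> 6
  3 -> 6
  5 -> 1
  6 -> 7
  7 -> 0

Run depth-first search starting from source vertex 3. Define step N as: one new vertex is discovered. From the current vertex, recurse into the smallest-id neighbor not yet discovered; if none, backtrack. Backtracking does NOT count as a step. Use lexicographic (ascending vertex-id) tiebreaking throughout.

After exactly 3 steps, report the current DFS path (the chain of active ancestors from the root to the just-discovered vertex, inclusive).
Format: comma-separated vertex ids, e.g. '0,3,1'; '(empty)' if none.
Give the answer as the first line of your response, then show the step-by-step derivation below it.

3,6,7

step 1: discover 3; path=3; order=3
step 2: discover 6; path=3>6; order=3,6
step 3: discover 7; path=3>6>7; order=3,6,7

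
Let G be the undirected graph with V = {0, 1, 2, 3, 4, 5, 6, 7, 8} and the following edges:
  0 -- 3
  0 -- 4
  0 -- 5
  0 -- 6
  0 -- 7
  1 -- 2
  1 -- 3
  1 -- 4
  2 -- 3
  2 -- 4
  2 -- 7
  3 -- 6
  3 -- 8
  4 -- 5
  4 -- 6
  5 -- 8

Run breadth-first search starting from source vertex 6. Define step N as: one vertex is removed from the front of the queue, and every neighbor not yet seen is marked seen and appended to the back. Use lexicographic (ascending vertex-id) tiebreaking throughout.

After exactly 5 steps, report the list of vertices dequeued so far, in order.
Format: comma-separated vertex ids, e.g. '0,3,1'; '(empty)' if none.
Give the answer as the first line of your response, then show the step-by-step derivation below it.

6,0,3,4,5

step 1: dequeue 6; queue=[0,3,4]; order=6
step 2: dequeue 0; queue=[3,4,5,7]; order=6,0
step 3: dequeue 3; queue=[4,5,7,1,2,8]; order=6,0,3
step 4: dequeue 4; queue=[5,7,1,2,8]; order=6,0,3,4
step 5: dequeue 5; queue=[7,1,2,8]; order=6,0,3,4,5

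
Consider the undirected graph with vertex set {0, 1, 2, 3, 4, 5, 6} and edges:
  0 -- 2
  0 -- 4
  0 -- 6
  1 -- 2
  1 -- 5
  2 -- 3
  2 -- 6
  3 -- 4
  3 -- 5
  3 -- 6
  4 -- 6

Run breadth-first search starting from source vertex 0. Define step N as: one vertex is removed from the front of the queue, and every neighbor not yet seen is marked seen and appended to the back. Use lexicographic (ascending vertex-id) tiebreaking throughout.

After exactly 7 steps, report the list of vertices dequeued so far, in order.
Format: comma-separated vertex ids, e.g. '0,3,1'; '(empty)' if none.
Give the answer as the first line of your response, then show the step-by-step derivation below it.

0,2,4,6,1,3,5

step 1: dequeue 0; queue=[2,4,6]; order=0
step 2: dequeue 2; queue=[4,6,1,3]; order=0,2
step 3: dequeue 4; queue=[6,1,3]; order=0,2,4
step 4: dequeue 6; queue=[1,3]; order=0,2,4,6
step 5: dequeue 1; queue=[3,5]; order=0,2,4,6,1
step 6: dequeue 3; queue=[5]; order=0,2,4,6,1,3
step 7: dequeue 5; queue=[(empty)]; order=0,2,4,6,1,3,5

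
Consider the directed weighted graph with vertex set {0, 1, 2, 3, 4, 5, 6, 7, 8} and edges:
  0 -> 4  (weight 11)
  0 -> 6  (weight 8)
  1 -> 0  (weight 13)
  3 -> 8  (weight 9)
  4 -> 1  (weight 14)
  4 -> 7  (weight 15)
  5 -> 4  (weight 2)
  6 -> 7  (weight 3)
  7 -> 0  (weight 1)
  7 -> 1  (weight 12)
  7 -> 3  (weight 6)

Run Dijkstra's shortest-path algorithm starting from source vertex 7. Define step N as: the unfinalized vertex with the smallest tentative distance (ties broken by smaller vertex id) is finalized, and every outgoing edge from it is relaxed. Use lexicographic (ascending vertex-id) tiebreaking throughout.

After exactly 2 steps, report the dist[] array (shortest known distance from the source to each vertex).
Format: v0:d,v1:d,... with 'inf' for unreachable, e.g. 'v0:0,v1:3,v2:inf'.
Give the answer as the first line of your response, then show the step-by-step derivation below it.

v0:1,v1:12,v2:inf,v3:6,v4:12,v5:inf,v6:9,v7:0,v8:inf

step 1: dist = v0:1,v1:12,v2:inf,v3:6,v4:inf,v5:inf,v6:inf,v7:0,v8:inf
step 2: dist = v0:1,v1:12,v2:inf,v3:6,v4:12,v5:inf,v6:9,v7:0,v8:inf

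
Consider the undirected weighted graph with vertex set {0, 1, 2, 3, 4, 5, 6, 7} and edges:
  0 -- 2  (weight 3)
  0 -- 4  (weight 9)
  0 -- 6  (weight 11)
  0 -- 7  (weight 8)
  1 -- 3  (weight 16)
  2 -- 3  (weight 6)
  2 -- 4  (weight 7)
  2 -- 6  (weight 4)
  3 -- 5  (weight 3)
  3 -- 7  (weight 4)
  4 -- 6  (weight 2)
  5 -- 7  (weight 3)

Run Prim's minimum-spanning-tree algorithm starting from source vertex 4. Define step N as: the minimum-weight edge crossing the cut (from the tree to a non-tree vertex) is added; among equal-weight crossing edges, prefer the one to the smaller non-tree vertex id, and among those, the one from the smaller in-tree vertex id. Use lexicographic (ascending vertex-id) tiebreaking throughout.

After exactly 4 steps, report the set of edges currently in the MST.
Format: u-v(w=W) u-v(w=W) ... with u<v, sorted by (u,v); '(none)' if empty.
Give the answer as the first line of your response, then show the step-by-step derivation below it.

0-2(w=3) 2-3(w=6) 2-6(w=4) 4-6(w=2)

step 1: add edge 4-6 (w=2); MST = {4-6(w=2)}
step 2: add edge 2-6 (w=4); MST = {2-6(w=4) 4-6(w=2)}
step 3: add edge 0-2 (w=3); MST = {0-2(w=3) 2-6(w=4) 4-6(w=2)}
step 4: add edge 2-3 (w=6); MST = {0-2(w=3) 2-3(w=6) 2-6(w=4) 4-6(w=2)}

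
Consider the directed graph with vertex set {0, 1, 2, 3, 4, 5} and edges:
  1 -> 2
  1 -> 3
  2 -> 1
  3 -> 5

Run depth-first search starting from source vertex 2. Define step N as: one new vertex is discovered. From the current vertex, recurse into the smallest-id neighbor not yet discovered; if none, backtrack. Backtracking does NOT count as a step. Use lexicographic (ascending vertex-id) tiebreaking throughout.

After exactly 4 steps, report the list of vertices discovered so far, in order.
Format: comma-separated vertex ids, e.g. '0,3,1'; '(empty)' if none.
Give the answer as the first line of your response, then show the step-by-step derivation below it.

2,1,3,5

step 1: discover 2; path=2; order=2
step 2: discover 1; path=2>1; order=2,1
step 3: discover 3; path=2>1>3; order=2,1,3
step 4: discover 5; path=2>1>3>5; order=2,1,3,5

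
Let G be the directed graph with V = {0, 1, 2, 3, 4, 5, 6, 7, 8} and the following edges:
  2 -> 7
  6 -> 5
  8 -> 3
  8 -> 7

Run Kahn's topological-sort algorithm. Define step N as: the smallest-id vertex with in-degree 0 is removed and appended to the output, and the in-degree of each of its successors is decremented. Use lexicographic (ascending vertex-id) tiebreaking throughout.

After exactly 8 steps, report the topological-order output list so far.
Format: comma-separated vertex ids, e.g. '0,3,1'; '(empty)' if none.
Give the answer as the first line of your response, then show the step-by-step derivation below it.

0,1,2,4,6,5,8,3

step 1: output 0; order=[0]; indeg=(0,0,0,1,0,1,0,2,0)
step 2: output 1; order=[0,1]; indeg=(0,0,0,1,0,1,0,2,0)
step 3: output 2; order=[0,1,2]; indeg=(0,0,0,1,0,1,0,1,0)
step 4: output 4; order=[0,1,2,4]; indeg=(0,0,0,1,0,1,0,1,0)
step 5: output 6; order=[0,1,2,4,6]; indeg=(0,0,0,1,0,0,0,1,0)
step 6: output 5; order=[0,1,2,4,6,5]; indeg=(0,0,0,1,0,0,0,1,0)
step 7: output 8; order=[0,1,2,4,6,5,8]; indeg=(0,0,0,0,0,0,0,0,0)
step 8: output 3; order=[0,1,2,4,6,5,8,3]; indeg=(0,0,0,0,0,0,0,0,0)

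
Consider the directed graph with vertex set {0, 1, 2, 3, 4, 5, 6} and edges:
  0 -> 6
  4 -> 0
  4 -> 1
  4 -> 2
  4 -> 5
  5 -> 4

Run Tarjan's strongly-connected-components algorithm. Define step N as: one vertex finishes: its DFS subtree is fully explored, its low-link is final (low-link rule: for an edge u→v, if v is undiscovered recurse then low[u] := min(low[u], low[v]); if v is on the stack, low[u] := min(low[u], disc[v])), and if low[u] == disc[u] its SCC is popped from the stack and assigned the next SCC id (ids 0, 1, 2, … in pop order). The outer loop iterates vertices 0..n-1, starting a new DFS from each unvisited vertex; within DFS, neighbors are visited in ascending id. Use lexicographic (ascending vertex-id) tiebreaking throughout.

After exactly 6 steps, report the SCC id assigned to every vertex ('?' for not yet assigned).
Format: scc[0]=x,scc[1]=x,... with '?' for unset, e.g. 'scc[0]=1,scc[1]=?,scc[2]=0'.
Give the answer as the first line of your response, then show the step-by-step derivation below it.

scc[0]=1,scc[1]=2,scc[2]=3,scc[3]=4,scc[4]=?,scc[5]=?,scc[6]=0

step 1: low=(low[0]=0,low[1]=?,low[2]=?,low[3]=?,low[4]=?,low[5]=?,low[6]=1); scc=(scc[0]=?,scc[1]=?,scc[2]=?,scc[3]=?,scc[4]=?,scc[5]=?,scc[6]=0)
step 2: low=(low[0]=0,low[1]=?,low[2]=?,low[3]=?,low[4]=?,low[5]=?,low[6]=1); scc=(scc[0]=1,scc[1]=?,scc[2]=?,scc[3]=?,scc[4]=?,scc[5]=?,scc[6]=0)
step 3: low=(low[0]=0,low[1]=2,low[2]=?,low[3]=?,low[4]=?,low[5]=?,low[6]=1); scc=(scc[0]=1,scc[1]=2,scc[2]=?,scc[3]=?,scc[4]=?,scc[5]=?,scc[6]=0)
step 4: low=(low[0]=0,low[1]=2,low[2]=3,low[3]=?,low[4]=?,low[5]=?,low[6]=1); scc=(scc[0]=1,scc[1]=2,scc[2]=3,scc[3]=?,scc[4]=?,scc[5]=?,scc[6]=0)
step 5: low=(low[0]=0,low[1]=2,low[2]=3,low[3]=4,low[4]=?,low[5]=?,low[6]=1); scc=(scc[0]=1,scc[1]=2,scc[2]=3,scc[3]=4,scc[4]=?,scc[5]=?,scc[6]=0)
step 6: low=(low[0]=0,low[1]=2,low[2]=3,low[3]=4,low[4]=5,low[5]=5,low[6]=1); scc=(scc[0]=1,scc[1]=2,scc[2]=3,scc[3]=4,scc[4]=?,scc[5]=?,scc[6]=0)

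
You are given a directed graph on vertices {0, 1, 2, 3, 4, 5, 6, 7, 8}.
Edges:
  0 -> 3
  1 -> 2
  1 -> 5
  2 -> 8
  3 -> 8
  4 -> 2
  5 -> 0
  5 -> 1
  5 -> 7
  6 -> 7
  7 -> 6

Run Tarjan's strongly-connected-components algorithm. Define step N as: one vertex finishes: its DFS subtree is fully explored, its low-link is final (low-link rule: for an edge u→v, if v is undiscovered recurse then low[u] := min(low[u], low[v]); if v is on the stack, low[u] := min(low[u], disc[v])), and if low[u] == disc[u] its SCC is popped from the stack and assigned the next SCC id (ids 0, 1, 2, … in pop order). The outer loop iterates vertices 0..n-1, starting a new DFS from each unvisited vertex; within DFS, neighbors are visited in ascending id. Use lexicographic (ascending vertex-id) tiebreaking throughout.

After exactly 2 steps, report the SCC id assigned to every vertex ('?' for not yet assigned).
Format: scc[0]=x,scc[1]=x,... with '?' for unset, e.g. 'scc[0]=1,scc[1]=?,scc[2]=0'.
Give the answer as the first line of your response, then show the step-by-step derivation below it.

scc[0]=?,scc[1]=?,scc[2]=?,scc[3]=1,scc[4]=?,scc[5]=?,scc[6]=?,scc[7]=?,scc[8]=0

step 1: low=(low[0]=0,low[1]=?,low[2]=?,low[3]=1,low[4]=?,low[5]=?,low[6]=?,low[7]=?,low[8]=2); scc=(scc[0]=?,scc[1]=?,scc[2]=?,scc[3]=?,scc[4]=?,scc[5]=?,scc[6]=?,scc[7]=?,scc[8]=0)
step 2: low=(low[0]=0,low[1]=?,low[2]=?,low[3]=1,low[4]=?,low[5]=?,low[6]=?,low[7]=?,low[8]=2); scc=(scc[0]=?,scc[1]=?,scc[2]=?,scc[3]=1,scc[4]=?,scc[5]=?,scc[6]=?,scc[7]=?,scc[8]=0)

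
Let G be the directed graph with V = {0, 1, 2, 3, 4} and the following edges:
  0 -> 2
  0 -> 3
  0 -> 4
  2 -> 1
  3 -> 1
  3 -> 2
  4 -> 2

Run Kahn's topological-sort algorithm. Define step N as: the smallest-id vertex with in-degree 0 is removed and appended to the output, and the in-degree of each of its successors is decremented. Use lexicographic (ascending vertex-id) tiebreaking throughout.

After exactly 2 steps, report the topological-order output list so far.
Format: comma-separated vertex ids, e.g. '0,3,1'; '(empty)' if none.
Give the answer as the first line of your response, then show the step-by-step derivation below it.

0,3

step 1: output 0; order=[0]; indeg=(0,2,2,0,0)
step 2: output 3; order=[0,3]; indeg=(0,1,1,0,0)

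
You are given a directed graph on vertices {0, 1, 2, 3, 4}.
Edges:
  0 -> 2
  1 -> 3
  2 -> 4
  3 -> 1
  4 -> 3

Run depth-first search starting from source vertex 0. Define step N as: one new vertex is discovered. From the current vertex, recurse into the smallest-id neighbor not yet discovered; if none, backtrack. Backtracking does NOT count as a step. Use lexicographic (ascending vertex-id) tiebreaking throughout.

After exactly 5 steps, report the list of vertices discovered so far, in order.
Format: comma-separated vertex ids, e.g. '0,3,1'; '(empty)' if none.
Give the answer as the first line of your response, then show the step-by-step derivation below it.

0,2,4,3,1

step 1: discover 0; path=0; order=0
step 2: discover 2; path=0>2; order=0,2
step 3: discover 4; path=0>2>4; order=0,2,4
step 4: discover 3; path=0>2>4>3; order=0,2,4,3
step 5: discover 1; path=0>2>4>3>1; order=0,2,4,3,1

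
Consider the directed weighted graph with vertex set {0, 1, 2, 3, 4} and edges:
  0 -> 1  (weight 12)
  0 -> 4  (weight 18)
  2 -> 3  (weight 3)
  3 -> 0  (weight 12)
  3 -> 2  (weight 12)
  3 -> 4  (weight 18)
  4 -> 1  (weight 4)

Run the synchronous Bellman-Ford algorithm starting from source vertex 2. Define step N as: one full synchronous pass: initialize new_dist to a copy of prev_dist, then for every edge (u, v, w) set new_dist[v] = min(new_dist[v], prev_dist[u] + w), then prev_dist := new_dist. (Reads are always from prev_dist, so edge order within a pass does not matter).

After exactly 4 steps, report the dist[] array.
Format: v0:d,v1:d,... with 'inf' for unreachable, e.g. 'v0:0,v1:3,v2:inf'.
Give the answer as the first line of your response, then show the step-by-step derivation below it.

v0:15,v1:25,v2:0,v3:3,v4:21

step 1: dist = v0:inf,v1:inf,v2:0,v3:3,v4:inf
step 2: dist = v0:15,v1:inf,v2:0,v3:3,v4:21
step 3: dist = v0:15,v1:25,v2:0,v3:3,v4:21
step 4: dist = v0:15,v1:25,v2:0,v3:3,v4:21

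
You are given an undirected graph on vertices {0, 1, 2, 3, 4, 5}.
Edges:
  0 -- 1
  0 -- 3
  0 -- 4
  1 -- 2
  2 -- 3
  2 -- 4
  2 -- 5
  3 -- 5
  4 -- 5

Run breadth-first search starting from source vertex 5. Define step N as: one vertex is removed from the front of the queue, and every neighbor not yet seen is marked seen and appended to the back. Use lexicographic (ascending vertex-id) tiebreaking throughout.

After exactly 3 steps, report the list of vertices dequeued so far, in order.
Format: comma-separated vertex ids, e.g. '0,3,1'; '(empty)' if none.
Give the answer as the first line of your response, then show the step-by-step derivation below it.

5,2,3

step 1: dequeue 5; queue=[2,3,4]; order=5
step 2: dequeue 2; queue=[3,4,1]; order=5,2
step 3: dequeue 3; queue=[4,1,0]; order=5,2,3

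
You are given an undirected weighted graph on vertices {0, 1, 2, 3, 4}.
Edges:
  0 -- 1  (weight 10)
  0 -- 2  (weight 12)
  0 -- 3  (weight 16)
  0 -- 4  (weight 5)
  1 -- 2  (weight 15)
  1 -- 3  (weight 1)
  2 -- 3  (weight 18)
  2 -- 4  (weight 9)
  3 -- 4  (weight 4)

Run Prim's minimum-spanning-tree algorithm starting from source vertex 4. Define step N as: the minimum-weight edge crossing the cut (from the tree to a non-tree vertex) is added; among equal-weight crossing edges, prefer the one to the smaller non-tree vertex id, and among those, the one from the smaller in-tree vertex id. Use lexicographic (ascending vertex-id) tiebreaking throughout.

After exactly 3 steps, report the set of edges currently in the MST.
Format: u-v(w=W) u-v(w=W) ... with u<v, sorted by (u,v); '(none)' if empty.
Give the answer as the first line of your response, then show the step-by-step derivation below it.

0-4(w=5) 1-3(w=1) 3-4(w=4)

step 1: add edge 3-4 (w=4); MST = {3-4(w=4)}
step 2: add edge 1-3 (w=1); MST = {1-3(w=1) 3-4(w=4)}
step 3: add edge 0-4 (w=5); MST = {0-4(w=5) 1-3(w=1) 3-4(w=4)}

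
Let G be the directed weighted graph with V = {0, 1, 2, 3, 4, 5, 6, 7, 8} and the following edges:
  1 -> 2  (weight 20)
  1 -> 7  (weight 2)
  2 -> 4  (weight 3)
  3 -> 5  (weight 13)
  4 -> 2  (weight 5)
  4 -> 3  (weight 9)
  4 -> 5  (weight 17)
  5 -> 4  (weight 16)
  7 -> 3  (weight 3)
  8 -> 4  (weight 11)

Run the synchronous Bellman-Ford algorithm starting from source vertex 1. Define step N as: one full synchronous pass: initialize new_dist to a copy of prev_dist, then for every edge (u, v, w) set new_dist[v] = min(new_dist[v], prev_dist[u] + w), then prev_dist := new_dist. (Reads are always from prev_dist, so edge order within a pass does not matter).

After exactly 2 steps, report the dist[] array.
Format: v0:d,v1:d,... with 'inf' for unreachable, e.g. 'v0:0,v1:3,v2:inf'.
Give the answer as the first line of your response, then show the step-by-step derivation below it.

v0:inf,v1:0,v2:20,v3:5,v4:23,v5:inf,v6:inf,v7:2,v8:inf

step 1: dist = v0:inf,v1:0,v2:20,v3:inf,v4:inf,v5:inf,v6:inf,v7:2,v8:inf
step 2: dist = v0:inf,v1:0,v2:20,v3:5,v4:23,v5:inf,v6:inf,v7:2,v8:inf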